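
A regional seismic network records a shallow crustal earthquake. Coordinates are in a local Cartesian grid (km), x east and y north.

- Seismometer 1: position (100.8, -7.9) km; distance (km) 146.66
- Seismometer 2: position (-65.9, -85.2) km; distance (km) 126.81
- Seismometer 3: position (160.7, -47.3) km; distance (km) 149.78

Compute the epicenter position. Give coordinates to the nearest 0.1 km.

Circle about each station: (x − 100.8)² + (y + 7.9)² = 146.66²; (x + 65.9)² + (y + 85.2)² = 126.81²; (x − 160.7)² + (y + 47.3)² = 149.78².
Subtracting the Seismometer 1 equation from the Seismometer 2 and Seismometer 3 equations removes the quadratic terms:
-333.4 x − 154.6 y = 6807.18
119.8 x − 78.8 y = 16913.84
Solving the 2×2 system: x ≈ 46.4, y ≈ -144.1 km.
Check against Seismometer 1 (with the unrounded x, y): √((x − 100.8)²+(y + 7.9)²) = 146.66 ≈ 146.66 km. ✓

(46.4, -144.1)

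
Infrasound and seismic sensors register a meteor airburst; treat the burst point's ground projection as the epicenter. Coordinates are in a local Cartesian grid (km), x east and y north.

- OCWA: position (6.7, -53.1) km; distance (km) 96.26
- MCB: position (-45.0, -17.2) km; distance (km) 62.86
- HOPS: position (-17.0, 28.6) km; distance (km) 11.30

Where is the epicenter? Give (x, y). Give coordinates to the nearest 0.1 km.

Circle about each station: (x − 6.7)² + (y + 53.1)² = 96.26²; (x + 45.0)² + (y + 17.2)² = 62.86²; (x + 17.0)² + (y − 28.6)² = 11.30².
Subtracting the OCWA equation from the MCB and HOPS equations removes the quadratic terms:
-103.4 x + 71.8 y = 4770.95
-47.4 x + 163.4 y = 7380.76
Solving the 2×2 system: x ≈ -18.5, y ≈ 39.8 km.

-18.5 km east, 39.8 km north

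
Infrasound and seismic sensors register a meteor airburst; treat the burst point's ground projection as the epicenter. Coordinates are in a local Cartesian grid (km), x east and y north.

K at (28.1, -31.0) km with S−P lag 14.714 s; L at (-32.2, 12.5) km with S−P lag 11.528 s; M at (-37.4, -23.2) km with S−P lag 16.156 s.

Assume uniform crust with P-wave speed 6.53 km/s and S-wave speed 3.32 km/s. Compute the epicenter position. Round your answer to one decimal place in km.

Distance from S−P lag: d = Δt · v_P v_S / (v_P − v_S) = Δt · (6.53·3.32)/(6.53−3.32) ≈ 6.7538·Δt.
So d_K = 99.37, d_L = 77.86, d_M = 109.11 km.
Circle about each station: (x − 28.1)² + (y + 31.0)² = 99.37²; (x + 32.2)² + (y − 12.5)² = 77.86²; (x + 37.4)² + (y + 23.2)² = 109.11².
Subtracting pairs of circle equations eliminates x²+y² and gives linear equations (the radical axes):
-120.6 x + 87.0 y = 3254.70
-131.0 x + 15.6 y = -1844.21
Solving the 2×2 system: x ≈ 22.2, y ≈ 68.2 km.

x ≈ 22.2 km, y ≈ 68.2 km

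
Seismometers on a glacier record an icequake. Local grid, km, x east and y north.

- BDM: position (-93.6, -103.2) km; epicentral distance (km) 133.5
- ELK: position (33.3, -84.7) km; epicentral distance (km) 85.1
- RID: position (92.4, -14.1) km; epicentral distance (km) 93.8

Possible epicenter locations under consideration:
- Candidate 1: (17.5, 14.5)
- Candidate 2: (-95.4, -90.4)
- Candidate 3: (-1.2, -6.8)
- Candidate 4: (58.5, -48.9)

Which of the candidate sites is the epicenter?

For each candidate, compare |candidate − station| to the reported distance:
Candidate 1: residuals BDM 28.4, ELK 15.4, RID 13.6 → max 28.4 km
Candidate 2: residuals BDM 120.6, ELK 43.7, RID 108.9 → max 120.6 km
Candidate 3: residuals BDM 0.0, ELK 0.1, RID 0.1 → max 0.1 km
Candidate 4: residuals BDM 28.0, ELK 41.3, RID 45.2 → max 45.2 km
Only Candidate 3 has all residuals ≈ 0.

Candidate 3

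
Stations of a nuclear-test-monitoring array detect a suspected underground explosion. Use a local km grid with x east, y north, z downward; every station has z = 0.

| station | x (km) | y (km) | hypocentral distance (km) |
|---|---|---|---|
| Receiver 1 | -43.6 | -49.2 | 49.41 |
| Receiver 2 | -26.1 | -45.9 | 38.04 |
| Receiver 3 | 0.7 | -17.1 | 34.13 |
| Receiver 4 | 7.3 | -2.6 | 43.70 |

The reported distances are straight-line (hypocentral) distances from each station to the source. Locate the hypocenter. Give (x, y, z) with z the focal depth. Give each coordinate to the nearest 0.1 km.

Each station gives a sphere (x−x_i)² + (y−y_i)² + z² = d_i² (stations at z=0).
Subtracting the Receiver 1 sphere from Receiver 2 and Receiver 3: z² cancels, leaving linear equations in x and y:
35.0 x + 6.6 y = -539.27
88.6 x + 64.2 y = -2752.21
Solving: x ≈ -9.900, y ≈ -29.206 km (keep extra digits for the depth step; rounded: -9.9, -29.2).
Then from the Receiver 1 sphere: z² = 49.41² − (x + 43.6)² − (y + 49.2)² with x = -9.900, y = -29.206, so z ≈ 30.098 ≈ 30.1 km.
Check against Receiver 4 (with the unrounded solution): distance 43.70 ≈ 43.70 km. ✓

x ≈ -9.9 km, y ≈ -29.2 km, depth ≈ 30.1 km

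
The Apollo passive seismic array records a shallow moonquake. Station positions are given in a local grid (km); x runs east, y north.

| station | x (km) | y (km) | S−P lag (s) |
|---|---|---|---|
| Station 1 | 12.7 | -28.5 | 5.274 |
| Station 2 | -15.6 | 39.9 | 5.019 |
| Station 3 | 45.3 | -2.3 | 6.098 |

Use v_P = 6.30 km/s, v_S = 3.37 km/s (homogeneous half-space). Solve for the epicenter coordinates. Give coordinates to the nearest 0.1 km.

Distance from S−P lag: d = Δt · v_P v_S / (v_P − v_S) = Δt · (6.30·3.37)/(6.30−3.37) ≈ 7.2461·Δt.
So d_Station 1 = 38.22, d_Station 2 = 36.37, d_Station 3 = 44.19 km.
Circle about each station: (x − 12.7)² + (y + 28.5)² = 38.22²; (x + 15.6)² + (y − 39.9)² = 36.37²; (x − 45.3)² + (y + 2.3)² = 44.19².
Subtracting the Station 1 equation from the Station 2 and Station 3 equations removes the quadratic terms:
-56.6 x + 136.8 y = 999.82
65.2 x + 52.4 y = 591.85
Solving the 2×2 system: x ≈ 2.4, y ≈ 8.3 km.

(2.4, 8.3)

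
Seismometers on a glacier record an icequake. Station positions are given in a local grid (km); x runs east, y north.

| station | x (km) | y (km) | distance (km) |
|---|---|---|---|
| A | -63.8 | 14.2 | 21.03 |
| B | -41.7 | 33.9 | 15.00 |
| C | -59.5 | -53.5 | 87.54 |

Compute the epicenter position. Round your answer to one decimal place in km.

x ≈ -56.7 km, y ≈ 34.0 km

Circle about each station: (x + 63.8)² + (y − 14.2)² = 21.03²; (x + 41.7)² + (y − 33.9)² = 15.00²; (x + 59.5)² + (y + 53.5)² = 87.54².
Subtracting pairs of circle equations eliminates x²+y² and gives linear equations (the radical axes):
44.2 x + 39.4 y = -1166.72
8.6 x − 135.4 y = -5090.57
Solving the 2×2 system: x ≈ -56.7, y ≈ 34.0 km.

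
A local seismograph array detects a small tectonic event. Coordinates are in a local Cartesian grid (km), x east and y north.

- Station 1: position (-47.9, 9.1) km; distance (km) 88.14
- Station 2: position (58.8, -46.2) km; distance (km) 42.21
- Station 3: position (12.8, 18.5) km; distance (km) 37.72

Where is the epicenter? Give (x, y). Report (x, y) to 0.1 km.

x ≈ 38.3 km, y ≈ -9.3 km

Circle about each station: (x + 47.9)² + (y − 9.1)² = 88.14²; (x − 58.8)² + (y + 46.2)² = 42.21²; (x − 12.8)² + (y − 18.5)² = 37.72².
Subtracting the Station 1 equation from the Station 2 and Station 3 equations removes the quadratic terms:
213.4 x − 110.6 y = 9201.64
121.4 x + 18.8 y = 4474.73
Solving the 2×2 system: x ≈ 38.3, y ≈ -9.3 km.
Check against Station 1 (with the unrounded x, y): √((x + 47.9)²+(y − 9.1)²) = 88.14 ≈ 88.14 km. ✓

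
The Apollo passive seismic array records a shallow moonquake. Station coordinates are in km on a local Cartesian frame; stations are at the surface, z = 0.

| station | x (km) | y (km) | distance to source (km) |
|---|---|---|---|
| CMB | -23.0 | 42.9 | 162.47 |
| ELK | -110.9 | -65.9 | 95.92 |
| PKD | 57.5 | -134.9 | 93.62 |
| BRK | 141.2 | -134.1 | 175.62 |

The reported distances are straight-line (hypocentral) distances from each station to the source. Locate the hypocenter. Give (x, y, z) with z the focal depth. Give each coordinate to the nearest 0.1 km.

(-32.7, -118.2, 18.7)

Each station gives a sphere (x−x_i)² + (y−y_i)² + z² = d_i² (stations at z=0).
Subtracting the CMB sphere from ELK and PKD: z² cancels, leaving linear equations in x and y:
-175.8 x − 217.6 y = 31468.06
161.0 x − 355.6 y = 36766.65
Solving: x ≈ -32.698, y ≈ -118.197 km (keep extra digits for the depth step; rounded: -32.7, -118.2).
Then from the CMB sphere: z² = 162.47² − (x + 23.0)² − (y − 42.9)² with x = -32.698, y = -118.197, so z ≈ 18.714 ≈ 18.7 km.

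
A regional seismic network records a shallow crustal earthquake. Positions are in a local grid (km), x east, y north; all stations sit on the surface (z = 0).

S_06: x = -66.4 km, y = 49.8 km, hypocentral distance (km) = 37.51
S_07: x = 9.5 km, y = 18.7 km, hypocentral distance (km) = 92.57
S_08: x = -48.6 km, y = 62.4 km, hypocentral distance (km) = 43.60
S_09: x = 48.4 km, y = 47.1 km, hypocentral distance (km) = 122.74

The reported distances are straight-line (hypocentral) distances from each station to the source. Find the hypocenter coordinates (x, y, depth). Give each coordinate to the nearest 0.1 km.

Each station gives a sphere (x−x_i)² + (y−y_i)² + z² = d_i² (stations at z=0).
Subtracting the S_06 sphere from S_07 and S_08: z² cancels, leaving linear equations in x and y:
151.8 x − 62.2 y = -13611.26
35.6 x + 25.2 y = -1127.24
Solving: x ≈ -68.401, y ≈ 51.898 km (keep extra digits for the depth step; rounded: -68.4, 51.9).
Then from the S_06 sphere: z² = 37.51² − (x + 66.4)² − (y − 49.8)² with x = -68.401, y = 51.898, so z ≈ 37.398 ≈ 37.4 km.

(-68.4, 51.9, 37.4)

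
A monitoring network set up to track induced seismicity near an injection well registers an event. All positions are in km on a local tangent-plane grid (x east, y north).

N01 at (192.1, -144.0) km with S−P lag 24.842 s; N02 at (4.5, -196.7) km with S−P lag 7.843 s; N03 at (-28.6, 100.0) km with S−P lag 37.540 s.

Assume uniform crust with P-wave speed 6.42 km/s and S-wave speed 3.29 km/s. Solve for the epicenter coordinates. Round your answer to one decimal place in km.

24.5 km east, -147.7 km north

Distance from S−P lag: d = Δt · v_P v_S / (v_P − v_S) = Δt · (6.42·3.29)/(6.42−3.29) ≈ 6.7482·Δt.
So d_N01 = 167.64, d_N02 = 52.93, d_N03 = 253.33 km.
Circle about each station: (x − 192.1)² + (y + 144.0)² = 167.64²; (x − 4.5)² + (y + 196.7)² = 52.93²; (x + 28.6)² + (y − 100.0)² = 253.33².
Subtracting pairs of circle equations eliminates x²+y² and gives linear equations (the radical axes):
-375.2 x − 105.4 y = 6374.31
-441.4 x + 488.0 y = -82893.37
Solving the 2×2 system: x ≈ 24.5, y ≈ -147.7 km.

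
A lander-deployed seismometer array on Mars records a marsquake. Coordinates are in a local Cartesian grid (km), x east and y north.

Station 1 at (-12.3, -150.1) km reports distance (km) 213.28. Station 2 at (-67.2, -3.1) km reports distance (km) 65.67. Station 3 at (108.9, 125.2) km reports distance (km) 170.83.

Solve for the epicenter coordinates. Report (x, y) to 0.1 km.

Circle about each station: (x + 12.3)² + (y + 150.1)² = 213.28²; (x + 67.2)² + (y + 3.1)² = 65.67²; (x − 108.9)² + (y − 125.2)² = 170.83².
Subtracting pairs of circle equations eliminates x²+y² and gives linear equations (the radical axes):
-109.8 x + 294.0 y = 23019.96
242.4 x + 550.6 y = 21158.42
Solving the 2×2 system: x ≈ -49.0, y ≈ 60.0 km.

-49.0 km east, 60.0 km north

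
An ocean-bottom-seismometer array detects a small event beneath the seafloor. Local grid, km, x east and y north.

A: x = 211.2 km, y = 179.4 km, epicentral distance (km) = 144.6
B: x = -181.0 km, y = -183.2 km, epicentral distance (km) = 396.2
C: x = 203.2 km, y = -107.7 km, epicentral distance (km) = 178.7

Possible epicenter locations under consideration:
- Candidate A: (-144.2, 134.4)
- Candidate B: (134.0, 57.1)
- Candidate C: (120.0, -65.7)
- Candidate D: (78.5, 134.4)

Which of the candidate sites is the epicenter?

For each candidate, compare |candidate − station| to the reported distance:
Candidate A: residuals A 213.6, B 76.5, C 244.7 → max 244.7 km
Candidate B: residuals A 0.0, B 0.0, C 0.0 → max 0.0 km
Candidate C: residuals A 116.9, B 73.1, C 85.5 → max 116.9 km
Candidate D: residuals A 4.5, B 13.9, C 93.6 → max 93.6 km
Only Candidate B has all residuals ≈ 0.

Candidate B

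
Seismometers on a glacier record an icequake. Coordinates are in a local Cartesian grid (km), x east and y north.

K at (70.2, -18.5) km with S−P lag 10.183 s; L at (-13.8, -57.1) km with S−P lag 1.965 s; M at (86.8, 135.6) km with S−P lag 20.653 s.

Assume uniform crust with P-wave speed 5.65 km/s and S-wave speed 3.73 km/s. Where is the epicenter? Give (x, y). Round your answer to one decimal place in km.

Distance from S−P lag: d = Δt · v_P v_S / (v_P − v_S) = Δt · (5.65·3.73)/(5.65−3.73) ≈ 10.9763·Δt.
So d_K = 111.77, d_L = 21.57, d_M = 226.69 km.
Circle about each station: (x − 70.2)² + (y + 18.5)² = 111.77²; (x + 13.8)² + (y + 57.1)² = 21.57²; (x − 86.8)² + (y − 135.6)² = 226.69².
Subtracting the K equation from the L and M equations removes the quadratic terms:
-168.0 x − 77.2 y = 10207.83
33.2 x + 308.2 y = -18244.51
Solving the 2×2 system: x ≈ -35.3, y ≈ -55.4 km.

-35.3 km east, -55.4 km north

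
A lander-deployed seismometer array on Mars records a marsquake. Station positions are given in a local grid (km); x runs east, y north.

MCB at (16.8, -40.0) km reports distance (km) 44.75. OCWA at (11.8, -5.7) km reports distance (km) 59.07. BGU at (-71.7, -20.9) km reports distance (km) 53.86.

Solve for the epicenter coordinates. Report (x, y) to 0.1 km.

x ≈ -26.7 km, y ≈ -50.5 km

Circle about each station: (x − 16.8)² + (y + 40.0)² = 44.75²; (x − 11.8)² + (y + 5.7)² = 59.07²; (x + 71.7)² + (y + 20.9)² = 53.86².
Subtracting pairs of circle equations eliminates x²+y² and gives linear equations (the radical axes):
-10.0 x + 68.6 y = -3197.21
-177.0 x + 38.2 y = 2797.12
Solving the 2×2 system: x ≈ -26.7, y ≈ -50.5 km.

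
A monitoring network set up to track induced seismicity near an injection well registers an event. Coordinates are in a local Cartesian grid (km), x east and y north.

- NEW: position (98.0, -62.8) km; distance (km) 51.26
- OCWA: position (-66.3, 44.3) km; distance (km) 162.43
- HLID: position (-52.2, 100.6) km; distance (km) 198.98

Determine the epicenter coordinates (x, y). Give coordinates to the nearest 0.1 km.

x ≈ 47.5 km, y ≈ -71.6 km

Circle about each station: (x − 98.0)² + (y + 62.8)² = 51.26²; (x + 66.3)² + (y − 44.3)² = 162.43²; (x + 52.2)² + (y − 100.6)² = 198.98².
Subtracting pairs of circle equations eliminates x²+y² and gives linear equations (the radical axes):
-328.6 x + 214.2 y = -30945.58
-300.4 x + 326.8 y = -37668.09
Solving the 2×2 system: x ≈ 47.5, y ≈ -71.6 km.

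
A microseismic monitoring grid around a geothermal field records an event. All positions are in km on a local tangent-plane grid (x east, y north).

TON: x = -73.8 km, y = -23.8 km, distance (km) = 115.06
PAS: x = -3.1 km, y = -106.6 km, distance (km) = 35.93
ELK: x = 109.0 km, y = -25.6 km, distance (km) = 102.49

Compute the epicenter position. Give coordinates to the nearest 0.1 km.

Circle about each station: (x + 73.8)² + (y + 23.8)² = 115.06²; (x + 3.1)² + (y + 106.6)² = 35.93²; (x − 109.0)² + (y + 25.6)² = 102.49².
Subtracting the TON equation from the PAS and ELK equations removes the quadratic terms:
141.4 x − 165.6 y = 17308.13
365.6 x − 3.6 y = 9258.08
Solving the 2×2 system: x ≈ 24.5, y ≈ -83.6 km.

(24.5, -83.6)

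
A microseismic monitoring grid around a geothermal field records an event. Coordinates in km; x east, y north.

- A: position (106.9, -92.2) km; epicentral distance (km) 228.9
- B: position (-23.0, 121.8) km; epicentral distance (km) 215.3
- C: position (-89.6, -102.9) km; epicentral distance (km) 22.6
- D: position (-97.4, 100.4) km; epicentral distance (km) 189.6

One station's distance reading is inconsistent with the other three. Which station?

A

Solve using three stations at a time. Using B, C, D (subtract circle equations pairwise → linear system) gives (x, y) ≈ (-73.0, -87.6).
Distances from that point to each station vs reported:
  A: calculated 179.9 vs reported 228.9 → residual 49.0 km
  B: calculated 215.3 vs reported 215.3 → residual 0.0 km
  C: calculated 22.6 vs reported 22.6 → residual 0.0 km
  D: calculated 189.6 vs reported 189.6 → residual 0.0 km
B, C, D are mutually consistent (residuals ≈ 0); A is off by 49.0 km.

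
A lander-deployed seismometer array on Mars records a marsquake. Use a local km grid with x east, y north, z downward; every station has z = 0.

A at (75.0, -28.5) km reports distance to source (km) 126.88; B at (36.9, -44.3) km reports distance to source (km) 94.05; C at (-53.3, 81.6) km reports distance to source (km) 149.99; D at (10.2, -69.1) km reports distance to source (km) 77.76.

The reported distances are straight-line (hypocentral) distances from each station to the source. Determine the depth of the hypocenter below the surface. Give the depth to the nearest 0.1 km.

63.0 km

Each station gives a sphere (x−x_i)² + (y−y_i)² + z² = d_i² (stations at z=0).
Subtracting the A sphere from B and C: z² cancels, leaving linear equations in x and y:
-76.2 x − 31.6 y = 4139.98
-256.6 x + 220.2 y = -3336.27
Solving: x ≈ -32.393, y ≈ -52.899 km (keep extra digits for the depth step; rounded: -32.4, -52.9).
Then from the A sphere: z² = 126.88² − (x − 75.0)² − (y + 28.5)² with x = -32.393, y = -52.899, so z ≈ 63.008 ≈ 63.0 km.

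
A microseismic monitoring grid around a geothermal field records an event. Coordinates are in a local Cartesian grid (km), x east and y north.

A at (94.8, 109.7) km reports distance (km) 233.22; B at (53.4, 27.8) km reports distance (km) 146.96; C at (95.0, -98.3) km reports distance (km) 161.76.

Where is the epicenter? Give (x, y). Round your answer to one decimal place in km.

x ≈ -62.7 km, y ≈ -62.3 km

Circle about each station: (x − 94.8)² + (y − 109.7)² = 233.22²; (x − 53.4)² + (y − 27.8)² = 146.96²; (x − 95.0)² + (y + 98.3)² = 161.76².
Subtracting the A equation from the B and C equations removes the quadratic terms:
-82.8 x − 163.8 y = 15397.60
0.4 x − 416.0 y = 25892.03
Solving the 2×2 system: x ≈ -62.7, y ≈ -62.3 km.
Check against A (with the unrounded x, y): √((x − 94.8)²+(y − 109.7)²) = 233.23 ≈ 233.22 km. ✓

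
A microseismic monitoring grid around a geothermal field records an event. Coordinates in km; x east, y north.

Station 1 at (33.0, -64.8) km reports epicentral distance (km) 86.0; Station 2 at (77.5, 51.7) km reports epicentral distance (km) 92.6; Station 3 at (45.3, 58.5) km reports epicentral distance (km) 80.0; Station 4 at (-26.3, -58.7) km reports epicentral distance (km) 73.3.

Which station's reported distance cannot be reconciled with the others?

Station 3

Solve using three stations at a time. Using Station 1, Station 2, Station 4 (subtract circle equations pairwise → linear system) gives (x, y) ≈ (-6.1, 11.8).
Distances from that point to each station vs reported:
  Station 1: calculated 86.1 vs reported 86.0 → residual 0.1 km
  Station 2: calculated 92.7 vs reported 92.6 → residual 0.1 km
  Station 3: calculated 69.4 vs reported 80.0 → residual 10.6 km
  Station 4: calculated 73.4 vs reported 73.3 → residual 0.1 km
Station 1, Station 2, Station 4 are mutually consistent (residuals ≈ 0); Station 3 is off by 10.6 km.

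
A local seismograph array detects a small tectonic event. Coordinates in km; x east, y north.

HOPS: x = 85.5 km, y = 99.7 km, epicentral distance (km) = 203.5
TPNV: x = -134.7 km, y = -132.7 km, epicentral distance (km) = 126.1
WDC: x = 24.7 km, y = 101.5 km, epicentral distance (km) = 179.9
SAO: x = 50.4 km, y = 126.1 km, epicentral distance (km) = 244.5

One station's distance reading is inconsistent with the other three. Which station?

Solve using three stations at a time. Using HOPS, TPNV, WDC (subtract circle equations pairwise → linear system) gives (x, y) ≈ (-24.4, -71.6).
Distances from that point to each station vs reported:
  HOPS: calculated 203.5 vs reported 203.5 → residual 0.0 km
  TPNV: calculated 126.1 vs reported 126.1 → residual 0.0 km
  WDC: calculated 179.9 vs reported 179.9 → residual 0.0 km
  SAO: calculated 211.4 vs reported 244.5 → residual 33.1 km
HOPS, TPNV, WDC are mutually consistent (residuals ≈ 0); SAO is off by 33.1 km.

SAO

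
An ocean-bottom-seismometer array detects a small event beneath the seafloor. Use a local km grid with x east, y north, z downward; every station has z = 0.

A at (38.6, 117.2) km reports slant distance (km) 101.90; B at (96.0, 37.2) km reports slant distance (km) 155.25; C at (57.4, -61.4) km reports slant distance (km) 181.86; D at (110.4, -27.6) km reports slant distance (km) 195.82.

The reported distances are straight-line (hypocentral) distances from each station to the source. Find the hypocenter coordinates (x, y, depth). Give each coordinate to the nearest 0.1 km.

x ≈ -46.2 km, y ≈ 81.5 km, depth ≈ 43.8 km

Each station gives a sphere (x−x_i)² + (y−y_i)² + z² = d_i² (stations at z=0).
Subtracting the A sphere from B and C: z² cancels, leaving linear equations in x and y:
114.8 x − 160.0 y = -18344.91
37.6 x − 357.2 y = -30850.53
Solving: x ≈ -46.204, y ≈ 81.504 km (keep extra digits for the depth step; rounded: -46.2, 81.5).
Then from the A sphere: z² = 101.90² − (x − 38.6)² − (y − 117.2)² with x = -46.204, y = 81.504, so z ≈ 43.791 ≈ 43.8 km.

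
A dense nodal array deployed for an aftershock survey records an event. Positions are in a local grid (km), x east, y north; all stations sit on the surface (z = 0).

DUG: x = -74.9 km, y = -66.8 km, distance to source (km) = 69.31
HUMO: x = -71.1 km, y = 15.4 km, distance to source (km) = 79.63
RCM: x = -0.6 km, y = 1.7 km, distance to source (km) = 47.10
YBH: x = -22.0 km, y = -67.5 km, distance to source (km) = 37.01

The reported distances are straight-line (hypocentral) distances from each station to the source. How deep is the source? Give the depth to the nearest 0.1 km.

z ≈ 21.0 km

Each station gives a sphere (x−x_i)² + (y−y_i)² + z² = d_i² (stations at z=0).
Subtracting the DUG sphere from HUMO and RCM: z² cancels, leaving linear equations in x and y:
7.6 x + 164.4 y = -6316.94
148.6 x + 137.0 y = -7483.53
Solving: x ≈ -15.600, y ≈ -37.703 km (keep extra digits for the depth step; rounded: -15.6, -37.7).
Then from the DUG sphere: z² = 69.31² − (x + 74.9)² − (y + 66.8)² with x = -15.600, y = -37.703, so z ≈ 20.994 ≈ 21.0 km.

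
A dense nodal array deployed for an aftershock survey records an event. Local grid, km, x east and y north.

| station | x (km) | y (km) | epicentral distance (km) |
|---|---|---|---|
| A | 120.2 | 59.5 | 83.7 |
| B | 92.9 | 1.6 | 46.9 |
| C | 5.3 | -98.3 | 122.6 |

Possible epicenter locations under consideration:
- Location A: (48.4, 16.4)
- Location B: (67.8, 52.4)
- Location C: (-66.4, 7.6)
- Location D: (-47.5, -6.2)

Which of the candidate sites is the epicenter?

Location A

For each candidate, compare |candidate − station| to the reported distance:
Location A: residuals A 0.0, B 0.0, C 0.1 → max 0.1 km
Location B: residuals A 30.8, B 9.8, C 40.5 → max 40.5 km
Location C: residuals A 110.0, B 112.5, C 5.3 → max 112.5 km
Location D: residuals A 96.4, B 93.7, C 16.4 → max 96.4 km
Only Location A has all residuals ≈ 0.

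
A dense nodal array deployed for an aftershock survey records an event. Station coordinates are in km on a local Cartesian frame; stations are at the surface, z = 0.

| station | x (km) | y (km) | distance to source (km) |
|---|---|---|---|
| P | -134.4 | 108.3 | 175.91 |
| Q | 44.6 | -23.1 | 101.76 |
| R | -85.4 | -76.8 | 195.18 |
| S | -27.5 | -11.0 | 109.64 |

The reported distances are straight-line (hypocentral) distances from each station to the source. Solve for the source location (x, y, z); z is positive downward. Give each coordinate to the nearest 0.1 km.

Each station gives a sphere (x−x_i)² + (y−y_i)² + z² = d_i² (stations at z=0).
Subtracting the P sphere from Q and R: z² cancels, leaving linear equations in x and y:
358.0 x − 262.8 y = -6680.25
98.0 x − 370.2 y = -23751.75
Solving: x ≈ 35.297, y ≈ 73.503 km (keep extra digits for the depth step; rounded: 35.3, 73.5).
Then from the P sphere: z² = 175.91² − (x + 134.4)² − (y − 108.3)² with x = 35.297, y = 73.503, so z ≈ 30.601 ≈ 30.6 km.

x ≈ 35.3 km, y ≈ 73.5 km, depth ≈ 30.6 km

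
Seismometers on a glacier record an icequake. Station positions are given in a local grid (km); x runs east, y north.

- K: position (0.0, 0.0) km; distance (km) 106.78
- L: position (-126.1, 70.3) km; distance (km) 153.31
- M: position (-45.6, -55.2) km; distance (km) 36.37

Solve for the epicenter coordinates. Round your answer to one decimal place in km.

Circle about each station: x² + y² = 106.78²; (x + 126.1)² + (y − 70.3)² = 153.31²; (x + 45.6)² + (y + 55.2)² = 36.37².
Subtracting the K equation from the L and M equations removes the quadratic terms:
-252.2 x + 140.6 y = 8741.31
-91.2 x − 110.4 y = 15205.59
Solving the 2×2 system: x ≈ -76.3, y ≈ -74.7 km.
Check against K (with the unrounded x, y): √(x²+y²) = 106.78 ≈ 106.78 km. ✓

(-76.3, -74.7)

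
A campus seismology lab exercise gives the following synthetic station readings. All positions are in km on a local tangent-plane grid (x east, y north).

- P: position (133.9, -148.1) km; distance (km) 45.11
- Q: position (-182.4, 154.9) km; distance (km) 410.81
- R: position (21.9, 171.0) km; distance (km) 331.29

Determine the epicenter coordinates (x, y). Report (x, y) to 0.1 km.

x ≈ 89.1 km, y ≈ -153.4 km

Circle about each station: (x − 133.9)² + (y + 148.1)² = 45.11²; (x + 182.4)² + (y − 154.9)² = 410.81²; (x − 21.9)² + (y − 171.0)² = 331.29².
Subtracting the P equation from the Q and R equations removes the quadratic terms:
-632.6 x + 606.0 y = -149328.99
-224.0 x + 638.2 y = -117860.36
Solving the 2×2 system: x ≈ 89.1, y ≈ -153.4 km.
Check against P (with the unrounded x, y): √((x − 133.9)²+(y + 148.1)²) = 45.11 ≈ 45.11 km. ✓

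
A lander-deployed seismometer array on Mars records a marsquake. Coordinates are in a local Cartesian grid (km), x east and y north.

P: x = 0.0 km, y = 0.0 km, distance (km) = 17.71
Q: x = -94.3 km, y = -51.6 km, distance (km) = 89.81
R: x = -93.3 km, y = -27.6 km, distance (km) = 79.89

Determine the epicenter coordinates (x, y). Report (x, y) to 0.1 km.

Circle about each station: x² + y² = 17.71²; (x + 94.3)² + (y + 51.6)² = 89.81²; (x + 93.3)² + (y + 27.6)² = 79.89².
Subtracting the P equation from the Q and R equations removes the quadratic terms:
-188.6 x − 103.2 y = 3802.86
-186.6 x − 55.2 y = 3397.88
Solving the 2×2 system: x ≈ -15.9, y ≈ -7.8 km.

x ≈ -15.9 km, y ≈ -7.8 km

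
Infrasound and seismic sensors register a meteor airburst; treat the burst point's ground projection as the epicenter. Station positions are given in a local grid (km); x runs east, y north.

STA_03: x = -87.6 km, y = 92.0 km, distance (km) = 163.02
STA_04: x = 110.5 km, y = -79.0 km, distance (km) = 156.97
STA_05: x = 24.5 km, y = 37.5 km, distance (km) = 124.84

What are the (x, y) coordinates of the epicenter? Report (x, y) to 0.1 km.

x ≈ -45.9 km, y ≈ -65.6 km

Circle about each station: (x + 87.6)² + (y − 92.0)² = 163.02²; (x − 110.5)² + (y + 79.0)² = 156.97²; (x − 24.5)² + (y − 37.5)² = 124.84².
Subtracting the STA_03 equation from the STA_04 and STA_05 equations removes the quadratic terms:
396.2 x − 342.0 y = 4249.43
224.2 x − 109.0 y = -3140.77
Solving the 2×2 system: x ≈ -45.9, y ≈ -65.6 km.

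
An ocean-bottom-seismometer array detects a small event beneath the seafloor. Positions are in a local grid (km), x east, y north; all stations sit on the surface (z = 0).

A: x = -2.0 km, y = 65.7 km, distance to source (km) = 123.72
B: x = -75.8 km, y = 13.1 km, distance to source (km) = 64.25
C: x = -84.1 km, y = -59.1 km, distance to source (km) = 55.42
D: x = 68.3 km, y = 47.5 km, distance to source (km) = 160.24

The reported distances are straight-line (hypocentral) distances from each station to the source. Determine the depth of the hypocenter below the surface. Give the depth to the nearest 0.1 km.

z ≈ 43.9 km

Each station gives a sphere (x−x_i)² + (y−y_i)² + z² = d_i² (stations at z=0).
Subtracting the A sphere from B and C: z² cancels, leaving linear equations in x and y:
-147.6 x − 105.2 y = 12775.34
-164.2 x − 249.6 y = 18480.39
Solving: x ≈ -63.606, y ≈ -32.197 km (keep extra digits for the depth step; rounded: -63.6, -32.2).
Then from the A sphere: z² = 123.72² − (x + 2.0)² − (y − 65.7)² with x = -63.606, y = -32.197, so z ≈ 43.903 ≈ 43.9 km.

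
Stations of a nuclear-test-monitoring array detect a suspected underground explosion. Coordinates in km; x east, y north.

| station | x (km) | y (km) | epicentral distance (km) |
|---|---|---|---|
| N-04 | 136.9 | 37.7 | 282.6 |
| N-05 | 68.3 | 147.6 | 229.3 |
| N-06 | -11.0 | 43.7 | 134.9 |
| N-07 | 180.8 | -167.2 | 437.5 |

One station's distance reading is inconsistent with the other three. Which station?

Solve using three stations at a time. Using N-04, N-05, N-06 (subtract circle equations pairwise → linear system) gives (x, y) ≈ (-144.6, 62.5).
Distances from that point to each station vs reported:
  N-04: calculated 282.6 vs reported 282.6 → residual 0.0 km
  N-05: calculated 229.3 vs reported 229.3 → residual 0.0 km
  N-06: calculated 134.9 vs reported 134.9 → residual 0.0 km
  N-07: calculated 398.3 vs reported 437.5 → residual 39.2 km
N-04, N-05, N-06 are mutually consistent (residuals ≈ 0); N-07 is off by 39.2 km.

N-07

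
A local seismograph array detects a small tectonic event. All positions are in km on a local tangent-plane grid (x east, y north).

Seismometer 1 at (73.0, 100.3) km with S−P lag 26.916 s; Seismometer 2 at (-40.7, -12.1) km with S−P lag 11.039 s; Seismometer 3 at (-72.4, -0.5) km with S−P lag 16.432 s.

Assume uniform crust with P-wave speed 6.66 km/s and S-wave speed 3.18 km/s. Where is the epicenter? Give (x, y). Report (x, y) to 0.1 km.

Distance from S−P lag: d = Δt · v_P v_S / (v_P − v_S) = Δt · (6.66·3.18)/(6.66−3.18) ≈ 6.0859·Δt.
So d_Seismometer 1 = 163.81, d_Seismometer 2 = 67.18, d_Seismometer 3 = 100.00 km.
Circle about each station: (x − 73.0)² + (y − 100.3)² = 163.81²; (x + 40.7)² + (y + 12.1)² = 67.18²; (x + 72.4)² + (y + 0.5)² = 100.00².
Subtracting the Seismometer 1 equation from the Seismometer 2 and Seismometer 3 equations removes the quadratic terms:
-227.4 x − 224.8 y = 8734.37
-290.8 x − 201.6 y = 6686.64
Solving the 2×2 system: x ≈ 13.2, y ≈ -52.2 km.
Check against Seismometer 1 (with the unrounded x, y): √((x − 73.0)²+(y − 100.3)²) = 163.81 ≈ 163.81 km. ✓

x ≈ 13.2 km, y ≈ -52.2 km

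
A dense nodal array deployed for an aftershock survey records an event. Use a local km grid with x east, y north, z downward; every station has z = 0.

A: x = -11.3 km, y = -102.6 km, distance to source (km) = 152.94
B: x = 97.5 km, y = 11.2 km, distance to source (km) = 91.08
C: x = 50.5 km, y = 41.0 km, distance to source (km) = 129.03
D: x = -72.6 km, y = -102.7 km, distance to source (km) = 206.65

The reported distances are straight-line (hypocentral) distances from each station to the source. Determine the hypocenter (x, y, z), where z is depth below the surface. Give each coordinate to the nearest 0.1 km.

Each station gives a sphere (x−x_i)² + (y−y_i)² + z² = d_i² (stations at z=0).
Subtracting the A sphere from B and C: z² cancels, leaving linear equations in x and y:
217.6 x + 227.6 y = 14072.32
123.6 x + 287.2 y = 318.70
Solving: x ≈ 115.502, y ≈ -48.598 km (keep extra digits for the depth step; rounded: 115.5, -48.6).
Then from the A sphere: z² = 152.94² − (x + 11.3)² − (y + 102.6)² with x = 115.502, y = -48.598, so z ≈ 66.300 ≈ 66.3 km.

(115.5, -48.6, 66.3)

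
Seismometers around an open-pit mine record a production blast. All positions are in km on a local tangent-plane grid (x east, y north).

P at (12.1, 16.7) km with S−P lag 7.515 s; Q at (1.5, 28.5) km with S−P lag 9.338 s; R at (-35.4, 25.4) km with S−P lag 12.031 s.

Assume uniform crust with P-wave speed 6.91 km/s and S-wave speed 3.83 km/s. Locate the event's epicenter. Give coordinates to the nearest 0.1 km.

Distance from S−P lag: d = Δt · v_P v_S / (v_P − v_S) = Δt · (6.91·3.83)/(6.91−3.83) ≈ 8.5926·Δt.
So d_P = 64.57, d_Q = 80.24, d_R = 103.38 km.
Circle about each station: (x − 12.1)² + (y − 16.7)² = 64.57²; (x − 1.5)² + (y − 28.5)² = 80.24²; (x + 35.4)² + (y − 25.4)² = 103.38².
Subtracting the P equation from the Q and R equations removes the quadratic terms:
-21.2 x + 23.6 y = -1879.97
-95.0 x + 17.4 y = -5045.12
Solving the 2×2 system: x ≈ 46.1, y ≈ -38.2 km.

46.1 km east, -38.2 km north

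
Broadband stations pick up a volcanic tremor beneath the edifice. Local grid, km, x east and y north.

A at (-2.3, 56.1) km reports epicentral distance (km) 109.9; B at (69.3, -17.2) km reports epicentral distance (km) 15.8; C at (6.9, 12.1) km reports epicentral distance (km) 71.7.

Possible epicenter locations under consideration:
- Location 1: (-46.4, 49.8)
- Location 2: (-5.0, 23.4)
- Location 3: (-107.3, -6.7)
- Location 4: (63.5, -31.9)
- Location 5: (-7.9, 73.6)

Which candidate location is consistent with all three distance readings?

Location 4

For each candidate, compare |candidate − station| to the reported distance:
Location 1: residuals A 65.4, B 117.9, C 6.4 → max 117.9 km
Location 2: residuals A 77.1, B 68.9, C 55.3 → max 77.1 km
Location 3: residuals A 12.4, B 161.1, C 44.0 → max 161.1 km
Location 4: residuals A 0.0, B 0.0, C 0.0 → max 0.0 km
Location 5: residuals A 91.5, B 103.4, C 8.4 → max 103.4 km
Only Location 4 has all residuals ≈ 0.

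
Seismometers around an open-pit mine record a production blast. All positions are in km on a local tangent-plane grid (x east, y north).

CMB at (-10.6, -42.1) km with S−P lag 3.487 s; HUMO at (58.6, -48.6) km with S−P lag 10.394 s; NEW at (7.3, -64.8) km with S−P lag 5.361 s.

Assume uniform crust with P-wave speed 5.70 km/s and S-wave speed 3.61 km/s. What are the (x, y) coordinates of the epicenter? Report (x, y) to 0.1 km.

x ≈ -43.7 km, y ≈ -51.2 km

Distance from S−P lag: d = Δt · v_P v_S / (v_P − v_S) = Δt · (5.70·3.61)/(5.70−3.61) ≈ 9.8455·Δt.
So d_CMB = 34.33, d_HUMO = 102.33, d_NEW = 52.78 km.
Circle about each station: (x + 10.6)² + (y + 42.1)² = 34.33²; (x − 58.6)² + (y + 48.6)² = 102.33²; (x − 7.3)² + (y + 64.8)² = 52.78².
Subtracting the CMB equation from the HUMO and NEW equations removes the quadratic terms:
138.4 x − 13.0 y = -5381.73
35.8 x − 45.4 y = 760.38
Solving the 2×2 system: x ≈ -43.7, y ≈ -51.2 km.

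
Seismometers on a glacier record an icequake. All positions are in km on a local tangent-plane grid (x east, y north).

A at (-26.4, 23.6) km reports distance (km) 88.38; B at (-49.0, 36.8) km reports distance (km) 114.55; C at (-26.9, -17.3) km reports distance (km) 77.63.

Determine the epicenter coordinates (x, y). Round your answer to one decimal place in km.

(50.7, -19.6)

Circle about each station: (x + 26.4)² + (y − 23.6)² = 88.38²; (x + 49.0)² + (y − 36.8)² = 114.55²; (x + 26.9)² + (y + 17.3)² = 77.63².
Subtracting pairs of circle equations eliminates x²+y² and gives linear equations (the radical axes):
-45.2 x + 26.4 y = -2809.36
-1.0 x − 81.8 y = 1553.59
Solving the 2×2 system: x ≈ 50.7, y ≈ -19.6 km.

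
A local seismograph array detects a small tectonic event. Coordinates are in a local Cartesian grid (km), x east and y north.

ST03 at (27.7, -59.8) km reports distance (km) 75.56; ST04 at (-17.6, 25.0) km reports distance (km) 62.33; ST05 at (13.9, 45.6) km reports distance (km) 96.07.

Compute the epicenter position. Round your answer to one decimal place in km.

(-42.6, -32.1)

Circle about each station: (x − 27.7)² + (y + 59.8)² = 75.56²; (x + 17.6)² + (y − 25.0)² = 62.33²; (x − 13.9)² + (y − 45.6)² = 96.07².
Subtracting pairs of circle equations eliminates x²+y² and gives linear equations (the radical axes):
-90.6 x + 169.6 y = -1584.29
-27.6 x + 210.8 y = -5590.89
Solving the 2×2 system: x ≈ -42.6, y ≈ -32.1 km.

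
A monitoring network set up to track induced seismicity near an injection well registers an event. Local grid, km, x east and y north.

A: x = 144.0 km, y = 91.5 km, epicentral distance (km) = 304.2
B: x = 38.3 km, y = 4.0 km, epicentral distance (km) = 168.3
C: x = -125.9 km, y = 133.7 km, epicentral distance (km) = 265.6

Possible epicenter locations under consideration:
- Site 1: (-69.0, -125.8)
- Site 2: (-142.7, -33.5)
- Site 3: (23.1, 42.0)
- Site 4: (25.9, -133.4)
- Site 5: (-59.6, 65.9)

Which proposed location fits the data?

Site 1

For each candidate, compare |candidate − station| to the reported distance:
Site 1: residuals A 0.1, B 0.1, C 0.1 → max 0.1 km
Site 2: residuals A 8.6, B 16.5, C 97.6 → max 97.6 km
Site 3: residuals A 173.6, B 127.4, C 90.6 → max 173.6 km
Site 4: residuals A 50.2, B 30.3, C 41.6 → max 50.2 km
Site 5: residuals A 99.0, B 52.5, C 170.8 → max 170.8 km
Only Site 1 has all residuals ≈ 0.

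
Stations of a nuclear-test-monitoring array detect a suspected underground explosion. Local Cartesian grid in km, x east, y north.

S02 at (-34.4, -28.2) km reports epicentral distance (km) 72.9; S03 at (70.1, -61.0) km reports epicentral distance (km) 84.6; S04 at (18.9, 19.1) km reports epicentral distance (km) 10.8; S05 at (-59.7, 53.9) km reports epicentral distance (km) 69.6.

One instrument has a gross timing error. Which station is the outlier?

S05

Solve using three stations at a time. Using S02, S03, S04 (subtract circle equations pairwise → linear system) gives (x, y) ≈ (26.7, 11.6).
Distances from that point to each station vs reported:
  S02: calculated 72.9 vs reported 72.9 → residual 0.0 km
  S03: calculated 84.6 vs reported 84.6 → residual 0.0 km
  S04: calculated 10.8 vs reported 10.8 → residual 0.0 km
  S05: calculated 96.2 vs reported 69.6 → residual 26.6 km
S02, S03, S04 are mutually consistent (residuals ≈ 0); S05 is off by 26.6 km.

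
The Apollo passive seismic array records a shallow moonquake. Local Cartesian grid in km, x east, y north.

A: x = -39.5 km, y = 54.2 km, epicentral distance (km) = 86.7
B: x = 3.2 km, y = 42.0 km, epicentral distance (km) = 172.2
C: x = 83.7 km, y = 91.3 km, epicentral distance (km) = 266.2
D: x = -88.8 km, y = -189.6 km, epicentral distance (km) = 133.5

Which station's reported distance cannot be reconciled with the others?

Solve using three stations at a time. Using B, C, D (subtract circle equations pairwise → linear system) gives (x, y) ≈ (-132.7, -63.6).
Distances from that point to each station vs reported:
  A: calculated 150.2 vs reported 86.7 → residual 63.5 km
  B: calculated 172.1 vs reported 172.2 → residual 0.1 km
  C: calculated 266.2 vs reported 266.2 → residual 0.0 km
  D: calculated 133.4 vs reported 133.5 → residual 0.1 km
B, C, D are mutually consistent (residuals ≈ 0); A is off by 63.5 km.

A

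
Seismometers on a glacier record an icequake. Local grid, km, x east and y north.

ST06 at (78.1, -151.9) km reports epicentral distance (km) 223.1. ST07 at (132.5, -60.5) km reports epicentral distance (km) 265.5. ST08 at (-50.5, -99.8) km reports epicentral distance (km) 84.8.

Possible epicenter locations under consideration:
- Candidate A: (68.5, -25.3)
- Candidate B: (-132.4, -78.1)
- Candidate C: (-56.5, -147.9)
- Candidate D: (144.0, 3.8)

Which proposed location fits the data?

For each candidate, compare |candidate − station| to the reported distance:
Candidate A: residuals ST06 96.1, ST07 192.5, ST08 55.6 → max 192.5 km
Candidate B: residuals ST06 0.0, ST07 0.0, ST08 0.1 → max 0.1 km
Candidate C: residuals ST06 88.4, ST07 57.3, ST08 36.3 → max 88.4 km
Candidate D: residuals ST06 54.0, ST07 200.2, ST08 135.6 → max 200.2 km
Only Candidate B has all residuals ≈ 0.

Candidate B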